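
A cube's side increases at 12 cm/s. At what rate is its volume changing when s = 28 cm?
28224 cm³/s

V = s³
dV/dt = 3s² · ds/dt = 3·28²·12 = 28224 cm³/s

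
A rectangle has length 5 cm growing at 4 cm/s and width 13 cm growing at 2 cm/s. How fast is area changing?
62 cm²/s

A = lw
dA/dt = w·dl/dt + l·dw/dt = 13·4 + 5·2 = 62 cm²/s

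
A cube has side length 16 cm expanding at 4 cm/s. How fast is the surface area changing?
768 cm²/s

A = 6s²
dA/dt = 12s · ds/dt = 12·16·4 = 768 cm²/s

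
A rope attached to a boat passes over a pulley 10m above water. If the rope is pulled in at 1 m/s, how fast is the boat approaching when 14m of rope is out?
7√6/12 ≈ 1.429 m/s

rope² = x² + 10²
x = √(14² - 10²) = 4√6
dx/dt = (rope/x) · d(rope)/dt = (14/(4√6)) · (-1) = -7√6/12 m/s
The boat approaches at 7√6/12 ≈ 1.429 m/s.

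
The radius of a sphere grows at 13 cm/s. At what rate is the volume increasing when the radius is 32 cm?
53248π cm³/s

V = (4/3)πr³
dV/dt = dV/dr · dr/dt = 4πr² · 13
At r = 32: dV/dt = 53248π cm³/s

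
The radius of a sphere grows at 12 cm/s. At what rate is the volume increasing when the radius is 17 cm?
13872π cm³/s

V = (4/3)πr³
dV/dt = dV/dr · dr/dt = 4πr² · 12
At r = 17: dV/dt = 13872π cm³/s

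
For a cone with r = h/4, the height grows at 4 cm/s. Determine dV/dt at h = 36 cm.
324π cm³/s

V = (1/3)π(h/4)²h = πh³/48
dV/dt = πh²/16 · 4
At h = 36: dV/dt = 324π cm³/s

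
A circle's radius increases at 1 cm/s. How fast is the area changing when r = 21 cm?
42π cm²/s

A = πr²
dA/dt = 2πr · dr/dt = 2π(21)(1) = 42π cm²/s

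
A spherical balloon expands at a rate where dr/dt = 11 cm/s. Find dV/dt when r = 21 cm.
19404π cm³/s

V = (4/3)πr³
dV/dt = dV/dr · dr/dt = 4πr² · 11
At r = 21: dV/dt = 19404π cm³/s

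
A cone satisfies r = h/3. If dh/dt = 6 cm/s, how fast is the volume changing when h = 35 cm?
2450π/3 cm³/s

V = (1/3)π(h/3)²h = πh³/27
dV/dt = πh²/9 · 6
At h = 35: dV/dt = 2450π/3 cm³/s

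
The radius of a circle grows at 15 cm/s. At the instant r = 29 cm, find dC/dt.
30π cm/s

C = 2πr
dC/dt = 2π · dr/dt = 2π · 15 = 30π cm/s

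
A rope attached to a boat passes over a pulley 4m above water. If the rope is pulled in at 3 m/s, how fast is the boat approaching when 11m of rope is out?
11√105/35 ≈ 3.22 m/s

rope² = x² + 4²
x = √(11² - 4²) = √105
dx/dt = (rope/x) · d(rope)/dt = (11/√105) · (-3) = -11√105/35 m/s
The boat approaches at 11√105/35 ≈ 3.22 m/s.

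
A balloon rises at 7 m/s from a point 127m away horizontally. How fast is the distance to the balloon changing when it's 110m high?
770√28229/28229 ≈ 4.583 m/s

z² = 127² + y²
z = √(127² + 110²) = √28229
dz/dt = y/z · dy/dt = 110/√28229 · 7 = 770√28229/28229 ≈ 4.583 m/s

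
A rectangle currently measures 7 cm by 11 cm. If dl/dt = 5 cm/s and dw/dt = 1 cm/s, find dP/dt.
12 cm/s

P = 2(l + w)
dP/dt = 2(dl/dt + dw/dt) = 2(5 + 1) = 12 cm/s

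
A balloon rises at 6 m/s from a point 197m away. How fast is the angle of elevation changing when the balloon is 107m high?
0.023519 rad/s

tan(θ) = y/197
sec²(θ) · dθ/dt = (1/197) · dy/dt
dθ/dt = cos²(θ)/197 · 6 = 197/(197² + 107²) · 6
dθ/dt = 0.023519 rad/s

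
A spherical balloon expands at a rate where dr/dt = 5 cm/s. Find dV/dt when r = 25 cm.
12500π cm³/s

V = (4/3)πr³
dV/dt = dV/dr · dr/dt = 4πr² · 5
At r = 25: dV/dt = 12500π cm³/s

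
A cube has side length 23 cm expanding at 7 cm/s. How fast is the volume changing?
11109 cm³/s

V = s³
dV/dt = 3s² · ds/dt = 3·23²·7 = 11109 cm³/s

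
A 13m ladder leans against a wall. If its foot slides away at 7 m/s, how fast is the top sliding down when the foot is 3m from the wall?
21√10/40 ≈ 1.66 m/s

x² + y² = 13²
2x·dx/dt + 2y·dy/dt = 0
dy/dt = -x/y · dx/dt = -3/(4√10) · 7 = -21√10/40 m/s
The top is descending at 21√10/40 ≈ 1.66 m/s.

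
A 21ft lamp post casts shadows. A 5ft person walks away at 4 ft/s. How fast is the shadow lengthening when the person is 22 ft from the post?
5/4 ft/s

By similar triangles: 21/(x+s) = 5/s
Solving: s = 5x/16
ds/dt = 5/16 · dx/dt = 5/16 · 4 = 5/4 ft/s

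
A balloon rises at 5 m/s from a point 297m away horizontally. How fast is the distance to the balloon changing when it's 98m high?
490√97813/97813 ≈ 1.567 m/s

z² = 297² + y²
z = √(297² + 98²) = √97813
dz/dt = y/z · dy/dt = 98/√97813 · 5 = 490√97813/97813 ≈ 1.567 m/s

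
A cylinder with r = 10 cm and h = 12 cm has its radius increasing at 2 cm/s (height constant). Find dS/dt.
128π cm²/s

S = 2πrh + 2πr² (lateral + bases)
dS/dt = (2πh + 4πr)·dr/dt = (2π·12 + 4π·10)·2
= 128π cm²/s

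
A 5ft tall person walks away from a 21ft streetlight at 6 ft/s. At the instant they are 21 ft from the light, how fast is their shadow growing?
15/8 ft/s

By similar triangles: 21/(x+s) = 5/s
Solving: s = 5x/16
ds/dt = 5/16 · dx/dt = 5/16 · 6 = 15/8 ft/s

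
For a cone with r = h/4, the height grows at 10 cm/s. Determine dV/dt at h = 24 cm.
360π cm³/s

V = (1/3)π(h/4)²h = πh³/48
dV/dt = πh²/16 · 10
At h = 24: dV/dt = 360π cm³/s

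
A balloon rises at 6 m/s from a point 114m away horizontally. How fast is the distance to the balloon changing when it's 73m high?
438√733/3665 ≈ 3.236 m/s

z² = 114² + y²
z = √(114² + 73²) = 5√733
dz/dt = y/z · dy/dt = 73/(5√733) · 6 = 438√733/3665 ≈ 3.236 m/s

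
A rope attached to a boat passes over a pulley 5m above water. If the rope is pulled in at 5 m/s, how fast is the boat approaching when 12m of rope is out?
60√119/119 ≈ 5.5 m/s

rope² = x² + 5²
x = √(12² - 5²) = √119
dx/dt = (rope/x) · d(rope)/dt = (12/√119) · (-5) = -60√119/119 m/s
The boat approaches at 60√119/119 ≈ 5.5 m/s.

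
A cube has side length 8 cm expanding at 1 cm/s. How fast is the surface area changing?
96 cm²/s

A = 6s²
dA/dt = 12s · ds/dt = 12·8·1 = 96 cm²/s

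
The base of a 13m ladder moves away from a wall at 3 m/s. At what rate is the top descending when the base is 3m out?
9√10/40 ≈ 0.7115 m/s

x² + y² = 13²
2x·dx/dt + 2y·dy/dt = 0
dy/dt = -x/y · dx/dt = -3/(4√10) · 3 = -9√10/40 m/s
The top is descending at 9√10/40 ≈ 0.7115 m/s.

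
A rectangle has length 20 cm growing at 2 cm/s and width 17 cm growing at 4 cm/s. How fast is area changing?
114 cm²/s

A = lw
dA/dt = w·dl/dt + l·dw/dt = 17·2 + 20·4 = 114 cm²/s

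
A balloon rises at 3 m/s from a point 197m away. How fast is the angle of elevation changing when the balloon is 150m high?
0.00964 rad/s

tan(θ) = y/197
sec²(θ) · dθ/dt = (1/197) · dy/dt
dθ/dt = cos²(θ)/197 · 3 = 197/(197² + 150²) · 3
dθ/dt = 0.00964 rad/s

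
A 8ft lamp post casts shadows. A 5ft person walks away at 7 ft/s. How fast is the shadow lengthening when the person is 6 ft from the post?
35/3 ft/s

By similar triangles: 8/(x+s) = 5/s
Solving: s = 5x/3
ds/dt = 5/3 · dx/dt = 5/3 · 7 = 35/3 ft/s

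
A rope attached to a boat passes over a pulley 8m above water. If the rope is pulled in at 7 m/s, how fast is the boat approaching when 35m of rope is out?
245√129/387 ≈ 7.19 m/s

rope² = x² + 8²
x = √(35² - 8²) = 3√129
dx/dt = (rope/x) · d(rope)/dt = (35/(3√129)) · (-7) = -245√129/387 m/s
The boat approaches at 245√129/387 ≈ 7.19 m/s.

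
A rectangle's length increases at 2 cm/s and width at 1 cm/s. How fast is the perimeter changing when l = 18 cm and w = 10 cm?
6 cm/s

P = 2(l + w)
dP/dt = 2(dl/dt + dw/dt) = 2(2 + 1) = 6 cm/s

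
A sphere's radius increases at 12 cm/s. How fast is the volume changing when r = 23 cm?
25392π cm³/s

V = (4/3)πr³
dV/dt = dV/dr · dr/dt = 4πr² · 12
At r = 23: dV/dt = 25392π cm³/s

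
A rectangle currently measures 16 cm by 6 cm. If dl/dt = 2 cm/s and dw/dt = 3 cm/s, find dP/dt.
10 cm/s

P = 2(l + w)
dP/dt = 2(dl/dt + dw/dt) = 2(2 + 3) = 10 cm/s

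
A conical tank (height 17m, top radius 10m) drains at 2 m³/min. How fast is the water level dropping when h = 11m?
289/(6050π) ≈ 0.01521 m/min

r/h = 10/17, so r = (10/17)h
V = (1/3)πr²h = (1/3)π((10/17)h)²h = (100/867)πh³
dV/dh = (100/289)πh²
dh/dt = (dV/dt)/(dV/dh) = -2/((100/289)π·11²) = -289/(6050π) m/min
The level is dropping at 289/(6050π) ≈ 0.01521 m/min.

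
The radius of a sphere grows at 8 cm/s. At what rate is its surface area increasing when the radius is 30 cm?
1920π cm²/s

S = 4πr²
dS/dt = dS/dr · dr/dt = 8πr · 8
At r = 30: dS/dt = 1920π cm²/s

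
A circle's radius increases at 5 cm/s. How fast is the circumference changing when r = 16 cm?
10π cm/s

C = 2πr
dC/dt = 2π · dr/dt = 2π · 5 = 10π cm/s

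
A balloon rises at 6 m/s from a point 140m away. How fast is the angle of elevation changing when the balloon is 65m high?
0.035257 rad/s

tan(θ) = y/140
sec²(θ) · dθ/dt = (1/140) · dy/dt
dθ/dt = cos²(θ)/140 · 6 = 140/(140² + 65²) · 6
dθ/dt = 0.035257 rad/s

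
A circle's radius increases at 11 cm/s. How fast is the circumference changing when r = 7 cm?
22π cm/s

C = 2πr
dC/dt = 2π · dr/dt = 2π · 11 = 22π cm/s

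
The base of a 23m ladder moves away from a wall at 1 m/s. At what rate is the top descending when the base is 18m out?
18√205/205 ≈ 1.257 m/s

x² + y² = 23²
2x·dx/dt + 2y·dy/dt = 0
dy/dt = -x/y · dx/dt = -18/√205 · 1 = -18√205/205 m/s
The top is descending at 18√205/205 ≈ 1.257 m/s.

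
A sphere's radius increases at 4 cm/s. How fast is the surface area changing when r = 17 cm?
544π cm²/s

S = 4πr²
dS/dt = dS/dr · dr/dt = 8πr · 4
At r = 17: dS/dt = 544π cm²/s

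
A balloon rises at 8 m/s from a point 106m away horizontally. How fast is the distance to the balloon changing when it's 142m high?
284√314/785 ≈ 6.411 m/s

z² = 106² + y²
z = √(106² + 142²) = 10√314
dz/dt = y/z · dy/dt = 142/(10√314) · 8 = 284√314/785 ≈ 6.411 m/s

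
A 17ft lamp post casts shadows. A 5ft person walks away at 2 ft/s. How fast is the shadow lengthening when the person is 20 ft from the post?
5/6 ft/s

By similar triangles: 17/(x+s) = 5/s
Solving: s = 5x/12
ds/dt = 5/12 · dx/dt = 5/12 · 2 = 5/6 ft/s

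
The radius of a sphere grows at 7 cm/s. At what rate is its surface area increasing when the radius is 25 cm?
1400π cm²/s

S = 4πr²
dS/dt = dS/dr · dr/dt = 8πr · 7
At r = 25: dS/dt = 1400π cm²/s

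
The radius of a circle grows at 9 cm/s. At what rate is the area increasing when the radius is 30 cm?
540π cm²/s

A = πr²
dA/dt = 2πr · dr/dt = 2π(30)(9) = 540π cm²/s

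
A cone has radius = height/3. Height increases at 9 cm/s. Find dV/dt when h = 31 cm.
961π cm³/s

V = (1/3)π(h/3)²h = πh³/27
dV/dt = πh²/9 · 9
At h = 31: dV/dt = 961π cm³/s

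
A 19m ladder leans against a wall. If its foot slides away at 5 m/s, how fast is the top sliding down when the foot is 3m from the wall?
15√22/88 ≈ 0.7995 m/s

x² + y² = 19²
2x·dx/dt + 2y·dy/dt = 0
dy/dt = -x/y · dx/dt = -3/(4√22) · 5 = -15√22/88 m/s
The top is descending at 15√22/88 ≈ 0.7995 m/s.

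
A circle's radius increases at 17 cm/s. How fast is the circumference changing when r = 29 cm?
34π cm/s

C = 2πr
dC/dt = 2π · dr/dt = 2π · 17 = 34π cm/s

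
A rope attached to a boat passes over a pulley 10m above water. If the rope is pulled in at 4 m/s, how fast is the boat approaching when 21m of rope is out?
84√341/341 ≈ 4.549 m/s

rope² = x² + 10²
x = √(21² - 10²) = √341
dx/dt = (rope/x) · d(rope)/dt = (21/√341) · (-4) = -84√341/341 m/s
The boat approaches at 84√341/341 ≈ 4.549 m/s.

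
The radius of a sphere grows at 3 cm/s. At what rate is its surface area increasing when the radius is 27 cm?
648π cm²/s

S = 4πr²
dS/dt = dS/dr · dr/dt = 8πr · 3
At r = 27: dS/dt = 648π cm²/s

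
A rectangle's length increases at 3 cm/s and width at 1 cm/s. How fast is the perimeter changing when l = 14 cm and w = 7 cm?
8 cm/s

P = 2(l + w)
dP/dt = 2(dl/dt + dw/dt) = 2(3 + 1) = 8 cm/s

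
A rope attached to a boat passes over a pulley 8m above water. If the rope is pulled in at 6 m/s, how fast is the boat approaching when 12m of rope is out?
18√5/5 ≈ 8.05 m/s

rope² = x² + 8²
x = √(12² - 8²) = 4√5
dx/dt = (rope/x) · d(rope)/dt = (12/(4√5)) · (-6) = -18√5/5 m/s
The boat approaches at 18√5/5 ≈ 8.05 m/s.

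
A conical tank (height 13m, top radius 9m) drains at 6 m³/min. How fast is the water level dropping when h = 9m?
338/(2187π) ≈ 0.04919 m/min

r/h = 9/13, so r = (9/13)h
V = (1/3)πr²h = (1/3)π((9/13)h)²h = (27/169)πh³
dV/dh = (81/169)πh²
dh/dt = (dV/dt)/(dV/dh) = -6/((81/169)π·9²) = -338/(2187π) m/min
The level is dropping at 338/(2187π) ≈ 0.04919 m/min.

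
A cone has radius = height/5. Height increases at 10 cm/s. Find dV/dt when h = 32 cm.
2048π/5 cm³/s

V = (1/3)π(h/5)²h = πh³/75
dV/dt = πh²/25 · 10
At h = 32: dV/dt = 2048π/5 cm³/s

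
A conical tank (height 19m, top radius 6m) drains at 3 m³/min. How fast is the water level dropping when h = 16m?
361/(3072π) ≈ 0.03741 m/min

r/h = 6/19, so r = (6/19)h
V = (1/3)πr²h = (1/3)π((6/19)h)²h = (12/361)πh³
dV/dh = (36/361)πh²
dh/dt = (dV/dt)/(dV/dh) = -3/((36/361)π·16²) = -361/(3072π) m/min
The level is dropping at 361/(3072π) ≈ 0.03741 m/min.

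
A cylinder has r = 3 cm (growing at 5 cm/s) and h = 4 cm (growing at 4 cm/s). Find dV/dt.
156π cm³/s

V = πr²h
dV/dt = 2πrh·dr/dt + πr²·dh/dt
= 2π(3)(4)(5) + π(3)²(4)
= 156π cm³/s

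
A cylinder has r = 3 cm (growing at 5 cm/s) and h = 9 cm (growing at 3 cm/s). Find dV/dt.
297π cm³/s

V = πr²h
dV/dt = 2πrh·dr/dt + πr²·dh/dt
= 2π(3)(9)(5) + π(3)²(3)
= 297π cm³/s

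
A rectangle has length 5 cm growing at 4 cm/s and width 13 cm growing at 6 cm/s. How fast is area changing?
82 cm²/s

A = lw
dA/dt = w·dl/dt + l·dw/dt = 13·4 + 5·6 = 82 cm²/s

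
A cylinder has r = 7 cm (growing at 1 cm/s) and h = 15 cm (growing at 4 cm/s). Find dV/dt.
406π cm³/s

V = πr²h
dV/dt = 2πrh·dr/dt + πr²·dh/dt
= 2π(7)(15)(1) + π(7)²(4)
= 406π cm³/s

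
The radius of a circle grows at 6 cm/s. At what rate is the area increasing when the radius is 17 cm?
204π cm²/s

A = πr²
dA/dt = 2πr · dr/dt = 2π(17)(6) = 204π cm²/s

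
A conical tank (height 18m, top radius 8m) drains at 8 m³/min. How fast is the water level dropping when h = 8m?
81/(128π) ≈ 0.2014 m/min

r/h = 8/18, so r = (4/9)h
V = (1/3)πr²h = (1/3)π((4/9)h)²h = (16/243)πh³
dV/dh = (16/81)πh²
dh/dt = (dV/dt)/(dV/dh) = -8/((16/81)π·8²) = -81/(128π) m/min
The level is dropping at 81/(128π) ≈ 0.2014 m/min.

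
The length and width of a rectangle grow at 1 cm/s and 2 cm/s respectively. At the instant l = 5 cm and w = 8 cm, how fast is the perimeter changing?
6 cm/s

P = 2(l + w)
dP/dt = 2(dl/dt + dw/dt) = 2(1 + 2) = 6 cm/s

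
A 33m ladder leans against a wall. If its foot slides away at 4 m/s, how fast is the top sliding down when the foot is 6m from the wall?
8√13/39 ≈ 0.7396 m/s

x² + y² = 33²
2x·dx/dt + 2y·dy/dt = 0
dy/dt = -x/y · dx/dt = -6/(9√13) · 4 = -8√13/39 m/s
The top is descending at 8√13/39 ≈ 0.7396 m/s.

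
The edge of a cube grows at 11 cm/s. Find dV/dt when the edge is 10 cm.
3300 cm³/s

V = s³
dV/dt = 3s² · ds/dt = 3·10²·11 = 3300 cm³/s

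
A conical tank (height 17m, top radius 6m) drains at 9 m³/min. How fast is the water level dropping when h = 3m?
289/(36π) ≈ 2.555 m/min

r/h = 6/17, so r = (6/17)h
V = (1/3)πr²h = (1/3)π((6/17)h)²h = (12/289)πh³
dV/dh = (36/289)πh²
dh/dt = (dV/dt)/(dV/dh) = -9/((36/289)π·3²) = -289/(36π) m/min
The level is dropping at 289/(36π) ≈ 2.555 m/min.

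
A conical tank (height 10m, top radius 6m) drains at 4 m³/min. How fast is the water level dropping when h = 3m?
100/(81π) ≈ 0.393 m/min

r/h = 6/10, so r = (3/5)h
V = (1/3)πr²h = (1/3)π((3/5)h)²h = (3/25)πh³
dV/dh = (9/25)πh²
dh/dt = (dV/dt)/(dV/dh) = -4/((9/25)π·3²) = -100/(81π) m/min
The level is dropping at 100/(81π) ≈ 0.393 m/min.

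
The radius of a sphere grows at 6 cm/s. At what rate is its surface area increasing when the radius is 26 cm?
1248π cm²/s

S = 4πr²
dS/dt = dS/dr · dr/dt = 8πr · 6
At r = 26: dS/dt = 1248π cm²/s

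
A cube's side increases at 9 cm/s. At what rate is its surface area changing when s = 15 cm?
1620 cm²/s

A = 6s²
dA/dt = 12s · ds/dt = 12·15·9 = 1620 cm²/s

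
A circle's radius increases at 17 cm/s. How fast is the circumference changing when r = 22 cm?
34π cm/s

C = 2πr
dC/dt = 2π · dr/dt = 2π · 17 = 34π cm/s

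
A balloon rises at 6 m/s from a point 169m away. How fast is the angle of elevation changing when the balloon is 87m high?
0.028065 rad/s

tan(θ) = y/169
sec²(θ) · dθ/dt = (1/169) · dy/dt
dθ/dt = cos²(θ)/169 · 6 = 169/(169² + 87²) · 6
dθ/dt = 0.028065 rad/s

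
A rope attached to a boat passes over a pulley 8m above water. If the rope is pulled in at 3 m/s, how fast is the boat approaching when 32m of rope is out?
4√15/5 ≈ 3.098 m/s

rope² = x² + 8²
x = √(32² - 8²) = 8√15
dx/dt = (rope/x) · d(rope)/dt = (32/(8√15)) · (-3) = -4√15/5 m/s
The boat approaches at 4√15/5 ≈ 3.098 m/s.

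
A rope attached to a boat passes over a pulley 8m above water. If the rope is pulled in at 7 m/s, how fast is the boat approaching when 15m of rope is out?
15√161/23 ≈ 8.275 m/s

rope² = x² + 8²
x = √(15² - 8²) = √161
dx/dt = (rope/x) · d(rope)/dt = (15/√161) · (-7) = -15√161/23 m/s
The boat approaches at 15√161/23 ≈ 8.275 m/s.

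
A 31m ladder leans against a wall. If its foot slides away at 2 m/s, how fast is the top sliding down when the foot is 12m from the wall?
24√817/817 ≈ 0.8397 m/s

x² + y² = 31²
2x·dx/dt + 2y·dy/dt = 0
dy/dt = -x/y · dx/dt = -12/√817 · 2 = -24√817/817 m/s
The top is descending at 24√817/817 ≈ 0.8397 m/s.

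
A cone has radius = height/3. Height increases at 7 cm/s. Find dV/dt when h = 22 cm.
3388π/9 cm³/s

V = (1/3)π(h/3)²h = πh³/27
dV/dt = πh²/9 · 7
At h = 22: dV/dt = 3388π/9 cm³/s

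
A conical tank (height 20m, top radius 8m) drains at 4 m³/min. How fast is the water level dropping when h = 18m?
25/(324π) ≈ 0.02456 m/min

r/h = 8/20, so r = (2/5)h
V = (1/3)πr²h = (1/3)π((2/5)h)²h = (4/75)πh³
dV/dh = (4/25)πh²
dh/dt = (dV/dt)/(dV/dh) = -4/((4/25)π·18²) = -25/(324π) m/min
The level is dropping at 25/(324π) ≈ 0.02456 m/min.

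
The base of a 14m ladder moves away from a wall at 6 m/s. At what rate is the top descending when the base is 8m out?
8√33/11 ≈ 4.178 m/s

x² + y² = 14²
2x·dx/dt + 2y·dy/dt = 0
dy/dt = -x/y · dx/dt = -8/(2√33) · 6 = -8√33/11 m/s
The top is descending at 8√33/11 ≈ 4.178 m/s.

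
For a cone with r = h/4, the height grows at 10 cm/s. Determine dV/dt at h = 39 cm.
7605π/8 cm³/s

V = (1/3)π(h/4)²h = πh³/48
dV/dt = πh²/16 · 10
At h = 39: dV/dt = 7605π/8 cm³/s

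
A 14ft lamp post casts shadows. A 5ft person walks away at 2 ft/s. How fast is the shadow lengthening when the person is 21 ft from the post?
10/9 ft/s

By similar triangles: 14/(x+s) = 5/s
Solving: s = 5x/9
ds/dt = 5/9 · dx/dt = 5/9 · 2 = 10/9 ft/s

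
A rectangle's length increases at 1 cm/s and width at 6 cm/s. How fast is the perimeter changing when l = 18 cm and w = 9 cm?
14 cm/s

P = 2(l + w)
dP/dt = 2(dl/dt + dw/dt) = 2(1 + 6) = 14 cm/s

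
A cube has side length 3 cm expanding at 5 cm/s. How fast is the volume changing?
135 cm³/s

V = s³
dV/dt = 3s² · ds/dt = 3·3²·5 = 135 cm³/s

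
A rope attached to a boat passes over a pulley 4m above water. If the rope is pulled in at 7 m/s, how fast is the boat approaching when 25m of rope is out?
25√609/87 ≈ 7.091 m/s

rope² = x² + 4²
x = √(25² - 4²) = √609
dx/dt = (rope/x) · d(rope)/dt = (25/√609) · (-7) = -25√609/87 m/s
The boat approaches at 25√609/87 ≈ 7.091 m/s.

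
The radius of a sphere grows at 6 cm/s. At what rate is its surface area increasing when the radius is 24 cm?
1152π cm²/s

S = 4πr²
dS/dt = dS/dr · dr/dt = 8πr · 6
At r = 24: dS/dt = 1152π cm²/s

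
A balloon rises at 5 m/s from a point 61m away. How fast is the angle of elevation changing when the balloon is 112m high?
0.018752 rad/s

tan(θ) = y/61
sec²(θ) · dθ/dt = (1/61) · dy/dt
dθ/dt = cos²(θ)/61 · 5 = 61/(61² + 112²) · 5
dθ/dt = 0.018752 rad/s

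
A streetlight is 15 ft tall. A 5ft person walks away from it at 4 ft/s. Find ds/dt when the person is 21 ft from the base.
2 ft/s

By similar triangles: 15/(x+s) = 5/s
Solving: s = 5x/10
ds/dt = 5/10 · dx/dt = 1/2 · 4 = 2 ft/s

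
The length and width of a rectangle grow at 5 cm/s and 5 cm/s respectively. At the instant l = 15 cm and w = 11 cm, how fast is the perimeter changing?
20 cm/s

P = 2(l + w)
dP/dt = 2(dl/dt + dw/dt) = 2(5 + 5) = 20 cm/s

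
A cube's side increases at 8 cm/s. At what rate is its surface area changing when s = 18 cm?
1728 cm²/s

A = 6s²
dA/dt = 12s · ds/dt = 12·18·8 = 1728 cm²/s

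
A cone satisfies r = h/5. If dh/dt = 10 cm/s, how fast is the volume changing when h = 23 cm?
1058π/5 cm³/s

V = (1/3)π(h/5)²h = πh³/75
dV/dt = πh²/25 · 10
At h = 23: dV/dt = 1058π/5 cm³/s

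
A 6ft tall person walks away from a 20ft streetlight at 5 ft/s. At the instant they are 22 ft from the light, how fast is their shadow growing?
15/7 ft/s

By similar triangles: 20/(x+s) = 6/s
Solving: s = 6x/14
ds/dt = 6/14 · dx/dt = 3/7 · 5 = 15/7 ft/s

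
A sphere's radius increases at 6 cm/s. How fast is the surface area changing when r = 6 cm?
288π cm²/s

S = 4πr²
dS/dt = dS/dr · dr/dt = 8πr · 6
At r = 6: dS/dt = 288π cm²/s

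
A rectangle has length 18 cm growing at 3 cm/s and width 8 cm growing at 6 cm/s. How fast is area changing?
132 cm²/s

A = lw
dA/dt = w·dl/dt + l·dw/dt = 8·3 + 18·6 = 132 cm²/s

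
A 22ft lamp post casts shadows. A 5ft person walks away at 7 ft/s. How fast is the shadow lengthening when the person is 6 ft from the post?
35/17 ft/s

By similar triangles: 22/(x+s) = 5/s
Solving: s = 5x/17
ds/dt = 5/17 · dx/dt = 5/17 · 7 = 35/17 ft/s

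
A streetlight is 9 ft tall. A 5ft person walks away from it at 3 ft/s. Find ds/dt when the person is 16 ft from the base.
15/4 ft/s

By similar triangles: 9/(x+s) = 5/s
Solving: s = 5x/4
ds/dt = 5/4 · dx/dt = 5/4 · 3 = 15/4 ft/s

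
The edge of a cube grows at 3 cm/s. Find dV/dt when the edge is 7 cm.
441 cm³/s

V = s³
dV/dt = 3s² · ds/dt = 3·7²·3 = 441 cm³/s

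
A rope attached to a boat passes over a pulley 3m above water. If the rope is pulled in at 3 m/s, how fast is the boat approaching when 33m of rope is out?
11√30/20 ≈ 3.012 m/s

rope² = x² + 3²
x = √(33² - 3²) = 6√30
dx/dt = (rope/x) · d(rope)/dt = (33/(6√30)) · (-3) = -11√30/20 m/s
The boat approaches at 11√30/20 ≈ 3.012 m/s.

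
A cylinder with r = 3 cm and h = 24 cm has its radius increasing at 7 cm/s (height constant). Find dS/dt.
420π cm²/s

S = 2πrh + 2πr² (lateral + bases)
dS/dt = (2πh + 4πr)·dr/dt = (2π·24 + 4π·3)·7
= 420π cm²/s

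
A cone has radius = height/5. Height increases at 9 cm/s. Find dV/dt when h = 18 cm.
2916π/25 cm³/s

V = (1/3)π(h/5)²h = πh³/75
dV/dt = πh²/25 · 9
At h = 18: dV/dt = 2916π/25 cm³/s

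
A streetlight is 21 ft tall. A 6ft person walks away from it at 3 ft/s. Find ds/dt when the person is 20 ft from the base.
6/5 ft/s

By similar triangles: 21/(x+s) = 6/s
Solving: s = 6x/15
ds/dt = 6/15 · dx/dt = 2/5 · 3 = 6/5 ft/s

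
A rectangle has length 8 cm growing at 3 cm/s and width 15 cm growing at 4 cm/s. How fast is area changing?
77 cm²/s

A = lw
dA/dt = w·dl/dt + l·dw/dt = 15·3 + 8·4 = 77 cm²/s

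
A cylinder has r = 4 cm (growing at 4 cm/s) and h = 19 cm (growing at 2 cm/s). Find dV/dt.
640π cm³/s

V = πr²h
dV/dt = 2πrh·dr/dt + πr²·dh/dt
= 2π(4)(19)(4) + π(4)²(2)
= 640π cm³/s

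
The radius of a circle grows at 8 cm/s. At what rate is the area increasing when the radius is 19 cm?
304π cm²/s

A = πr²
dA/dt = 2πr · dr/dt = 2π(19)(8) = 304π cm²/s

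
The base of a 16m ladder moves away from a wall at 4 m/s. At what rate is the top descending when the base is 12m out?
12√7/7 ≈ 4.536 m/s

x² + y² = 16²
2x·dx/dt + 2y·dy/dt = 0
dy/dt = -x/y · dx/dt = -12/(4√7) · 4 = -12√7/7 m/s
The top is descending at 12√7/7 ≈ 4.536 m/s.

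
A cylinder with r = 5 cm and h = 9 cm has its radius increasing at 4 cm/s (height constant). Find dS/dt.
152π cm²/s

S = 2πrh + 2πr² (lateral + bases)
dS/dt = (2πh + 4πr)·dr/dt = (2π·9 + 4π·5)·4
= 152π cm²/s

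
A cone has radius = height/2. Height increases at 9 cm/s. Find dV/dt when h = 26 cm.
1521π cm³/s

V = (1/3)π(h/2)²h = πh³/12
dV/dt = πh²/4 · 9
At h = 26: dV/dt = 1521π cm³/s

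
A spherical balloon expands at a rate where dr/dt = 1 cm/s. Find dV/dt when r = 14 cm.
784π cm³/s

V = (4/3)πr³
dV/dt = dV/dr · dr/dt = 4πr² · 1
At r = 14: dV/dt = 784π cm³/s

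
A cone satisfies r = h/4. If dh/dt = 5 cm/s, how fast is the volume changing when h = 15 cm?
1125π/16 cm³/s

V = (1/3)π(h/4)²h = πh³/48
dV/dt = πh²/16 · 5
At h = 15: dV/dt = 1125π/16 cm³/s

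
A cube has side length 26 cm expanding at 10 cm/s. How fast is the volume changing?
20280 cm³/s

V = s³
dV/dt = 3s² · ds/dt = 3·26²·10 = 20280 cm³/s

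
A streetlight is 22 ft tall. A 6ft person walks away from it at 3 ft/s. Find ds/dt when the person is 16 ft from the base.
9/8 ft/s

By similar triangles: 22/(x+s) = 6/s
Solving: s = 6x/16
ds/dt = 6/16 · dx/dt = 3/8 · 3 = 9/8 ft/s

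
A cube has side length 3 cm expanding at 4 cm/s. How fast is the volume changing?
108 cm³/s

V = s³
dV/dt = 3s² · ds/dt = 3·3²·4 = 108 cm³/s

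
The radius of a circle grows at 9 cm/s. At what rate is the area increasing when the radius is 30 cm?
540π cm²/s

A = πr²
dA/dt = 2πr · dr/dt = 2π(30)(9) = 540π cm²/s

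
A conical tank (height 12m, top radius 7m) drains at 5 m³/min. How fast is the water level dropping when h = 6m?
20/(49π) ≈ 0.1299 m/min

r/h = 7/12, so r = (7/12)h
V = (1/3)πr²h = (1/3)π((7/12)h)²h = (49/432)πh³
dV/dh = (49/144)πh²
dh/dt = (dV/dt)/(dV/dh) = -5/((49/144)π·6²) = -20/(49π) m/min
The level is dropping at 20/(49π) ≈ 0.1299 m/min.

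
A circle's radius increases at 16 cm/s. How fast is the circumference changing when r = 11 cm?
32π cm/s

C = 2πr
dC/dt = 2π · dr/dt = 2π · 16 = 32π cm/s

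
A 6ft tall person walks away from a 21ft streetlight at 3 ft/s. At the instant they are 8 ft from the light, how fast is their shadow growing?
6/5 ft/s

By similar triangles: 21/(x+s) = 6/s
Solving: s = 6x/15
ds/dt = 6/15 · dx/dt = 2/5 · 3 = 6/5 ft/s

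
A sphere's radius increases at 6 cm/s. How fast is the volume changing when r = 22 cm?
11616π cm³/s

V = (4/3)πr³
dV/dt = dV/dr · dr/dt = 4πr² · 6
At r = 22: dV/dt = 11616π cm³/s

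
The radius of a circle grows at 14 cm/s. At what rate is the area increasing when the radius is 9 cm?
252π cm²/s

A = πr²
dA/dt = 2πr · dr/dt = 2π(9)(14) = 252π cm²/s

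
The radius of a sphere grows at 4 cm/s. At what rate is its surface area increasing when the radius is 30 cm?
960π cm²/s

S = 4πr²
dS/dt = dS/dr · dr/dt = 8πr · 4
At r = 30: dS/dt = 960π cm²/s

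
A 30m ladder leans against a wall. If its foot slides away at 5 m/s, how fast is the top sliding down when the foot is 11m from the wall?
55√779/779 ≈ 1.971 m/s

x² + y² = 30²
2x·dx/dt + 2y·dy/dt = 0
dy/dt = -x/y · dx/dt = -11/√779 · 5 = -55√779/779 m/s
The top is descending at 55√779/779 ≈ 1.971 m/s.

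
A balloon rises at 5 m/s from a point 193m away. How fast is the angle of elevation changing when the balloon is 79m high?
0.022189 rad/s

tan(θ) = y/193
sec²(θ) · dθ/dt = (1/193) · dy/dt
dθ/dt = cos²(θ)/193 · 5 = 193/(193² + 79²) · 5
dθ/dt = 0.022189 rad/s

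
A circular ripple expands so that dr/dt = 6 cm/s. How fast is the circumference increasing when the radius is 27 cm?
12π cm/s

C = 2πr
dC/dt = 2π · dr/dt = 2π · 6 = 12π cm/s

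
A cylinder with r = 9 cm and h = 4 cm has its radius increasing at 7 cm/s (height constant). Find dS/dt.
308π cm²/s

S = 2πrh + 2πr² (lateral + bases)
dS/dt = (2πh + 4πr)·dr/dt = (2π·4 + 4π·9)·7
= 308π cm²/s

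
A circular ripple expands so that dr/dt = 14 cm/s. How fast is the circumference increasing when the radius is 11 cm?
28π cm/s

C = 2πr
dC/dt = 2π · dr/dt = 2π · 14 = 28π cm/s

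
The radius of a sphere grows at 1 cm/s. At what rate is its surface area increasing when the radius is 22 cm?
176π cm²/s

S = 4πr²
dS/dt = dS/dr · dr/dt = 8πr · 1
At r = 22: dS/dt = 176π cm²/s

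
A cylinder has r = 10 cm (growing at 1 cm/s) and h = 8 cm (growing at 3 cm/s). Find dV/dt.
460π cm³/s

V = πr²h
dV/dt = 2πrh·dr/dt + πr²·dh/dt
= 2π(10)(8)(1) + π(10)²(3)
= 460π cm³/s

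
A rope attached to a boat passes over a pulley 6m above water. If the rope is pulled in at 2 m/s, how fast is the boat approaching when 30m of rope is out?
5√6/6 ≈ 2.041 m/s

rope² = x² + 6²
x = √(30² - 6²) = 12√6
dx/dt = (rope/x) · d(rope)/dt = (30/(12√6)) · (-2) = -5√6/6 m/s
The boat approaches at 5√6/6 ≈ 2.041 m/s.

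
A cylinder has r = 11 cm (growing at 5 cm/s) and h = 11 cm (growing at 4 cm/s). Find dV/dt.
1694π cm³/s

V = πr²h
dV/dt = 2πrh·dr/dt + πr²·dh/dt
= 2π(11)(11)(5) + π(11)²(4)
= 1694π cm³/s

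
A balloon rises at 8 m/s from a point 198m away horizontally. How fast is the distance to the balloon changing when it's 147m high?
392√6757/6757 ≈ 4.769 m/s

z² = 198² + y²
z = √(198² + 147²) = 3√6757
dz/dt = y/z · dy/dt = 147/(3√6757) · 8 = 392√6757/6757 ≈ 4.769 m/s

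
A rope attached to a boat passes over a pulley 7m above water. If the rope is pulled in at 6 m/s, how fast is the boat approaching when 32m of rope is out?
64√39/65 ≈ 6.149 m/s

rope² = x² + 7²
x = √(32² - 7²) = 5√39
dx/dt = (rope/x) · d(rope)/dt = (32/(5√39)) · (-6) = -64√39/65 m/s
The boat approaches at 64√39/65 ≈ 6.149 m/s.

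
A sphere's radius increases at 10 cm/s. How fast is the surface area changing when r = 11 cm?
880π cm²/s

S = 4πr²
dS/dt = dS/dr · dr/dt = 8πr · 10
At r = 11: dS/dt = 880π cm²/s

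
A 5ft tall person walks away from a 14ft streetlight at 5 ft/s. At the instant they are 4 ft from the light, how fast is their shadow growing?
25/9 ft/s

By similar triangles: 14/(x+s) = 5/s
Solving: s = 5x/9
ds/dt = 5/9 · dx/dt = 5/9 · 5 = 25/9 ft/s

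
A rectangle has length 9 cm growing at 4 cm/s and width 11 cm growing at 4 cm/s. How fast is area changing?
80 cm²/s

A = lw
dA/dt = w·dl/dt + l·dw/dt = 11·4 + 9·4 = 80 cm²/s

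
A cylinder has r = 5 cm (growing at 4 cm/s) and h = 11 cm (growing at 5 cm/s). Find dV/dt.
565π cm³/s

V = πr²h
dV/dt = 2πrh·dr/dt + πr²·dh/dt
= 2π(5)(11)(4) + π(5)²(5)
= 565π cm³/s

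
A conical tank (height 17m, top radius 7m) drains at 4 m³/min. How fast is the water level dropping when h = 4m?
289/(196π) ≈ 0.4693 m/min

r/h = 7/17, so r = (7/17)h
V = (1/3)πr²h = (1/3)π((7/17)h)²h = (49/867)πh³
dV/dh = (49/289)πh²
dh/dt = (dV/dt)/(dV/dh) = -4/((49/289)π·4²) = -289/(196π) m/min
The level is dropping at 289/(196π) ≈ 0.4693 m/min.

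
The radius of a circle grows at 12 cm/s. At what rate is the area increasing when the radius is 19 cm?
456π cm²/s

A = πr²
dA/dt = 2πr · dr/dt = 2π(19)(12) = 456π cm²/s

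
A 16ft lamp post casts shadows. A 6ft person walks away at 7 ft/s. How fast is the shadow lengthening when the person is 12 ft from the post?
21/5 ft/s

By similar triangles: 16/(x+s) = 6/s
Solving: s = 6x/10
ds/dt = 6/10 · dx/dt = 3/5 · 7 = 21/5 ft/s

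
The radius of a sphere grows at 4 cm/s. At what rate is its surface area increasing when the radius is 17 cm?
544π cm²/s

S = 4πr²
dS/dt = dS/dr · dr/dt = 8πr · 4
At r = 17: dS/dt = 544π cm²/s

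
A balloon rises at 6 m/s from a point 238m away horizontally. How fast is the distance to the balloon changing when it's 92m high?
276√16277/16277 ≈ 2.163 m/s

z² = 238² + y²
z = √(238² + 92²) = 2√16277
dz/dt = y/z · dy/dt = 92/(2√16277) · 6 = 276√16277/16277 ≈ 2.163 m/s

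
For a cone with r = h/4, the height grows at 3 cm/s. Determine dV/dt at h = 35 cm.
3675π/16 cm³/s

V = (1/3)π(h/4)²h = πh³/48
dV/dt = πh²/16 · 3
At h = 35: dV/dt = 3675π/16 cm³/s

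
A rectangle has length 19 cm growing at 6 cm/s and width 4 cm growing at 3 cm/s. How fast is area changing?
81 cm²/s

A = lw
dA/dt = w·dl/dt + l·dw/dt = 4·6 + 19·3 = 81 cm²/s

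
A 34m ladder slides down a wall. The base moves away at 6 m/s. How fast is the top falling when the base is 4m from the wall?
4√285/95 ≈ 0.7108 m/s

x² + y² = 34²
2x·dx/dt + 2y·dy/dt = 0
dy/dt = -x/y · dx/dt = -4/(2√285) · 6 = -4√285/95 m/s
The top is descending at 4√285/95 ≈ 0.7108 m/s.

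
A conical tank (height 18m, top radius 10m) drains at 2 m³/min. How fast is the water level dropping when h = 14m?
81/(2450π) ≈ 0.01052 m/min

r/h = 10/18, so r = (5/9)h
V = (1/3)πr²h = (1/3)π((5/9)h)²h = (25/243)πh³
dV/dh = (25/81)πh²
dh/dt = (dV/dt)/(dV/dh) = -2/((25/81)π·14²) = -81/(2450π) m/min
The level is dropping at 81/(2450π) ≈ 0.01052 m/min.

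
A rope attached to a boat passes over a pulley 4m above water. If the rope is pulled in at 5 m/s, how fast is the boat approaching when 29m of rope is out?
29√33/33 ≈ 5.048 m/s

rope² = x² + 4²
x = √(29² - 4²) = 5√33
dx/dt = (rope/x) · d(rope)/dt = (29/(5√33)) · (-5) = -29√33/33 m/s
The boat approaches at 29√33/33 ≈ 5.048 m/s.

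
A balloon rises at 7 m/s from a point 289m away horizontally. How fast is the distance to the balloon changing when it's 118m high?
826√97445/97445 ≈ 2.646 m/s

z² = 289² + y²
z = √(289² + 118²) = √97445
dz/dt = y/z · dy/dt = 118/√97445 · 7 = 826√97445/97445 ≈ 2.646 m/s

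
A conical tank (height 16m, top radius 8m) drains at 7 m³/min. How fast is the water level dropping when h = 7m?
4/(7π) ≈ 0.1819 m/min

r/h = 8/16, so r = (1/2)h
V = (1/3)πr²h = (1/3)π((1/2)h)²h = (1/12)πh³
dV/dh = (1/4)πh²
dh/dt = (dV/dt)/(dV/dh) = -7/((1/4)π·7²) = -4/(7π) m/min
The level is dropping at 4/(7π) ≈ 0.1819 m/min.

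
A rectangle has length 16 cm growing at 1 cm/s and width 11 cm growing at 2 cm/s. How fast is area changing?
43 cm²/s

A = lw
dA/dt = w·dl/dt + l·dw/dt = 11·1 + 16·2 = 43 cm²/s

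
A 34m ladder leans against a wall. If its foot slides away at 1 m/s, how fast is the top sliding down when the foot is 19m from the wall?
19√795/795 ≈ 0.6739 m/s

x² + y² = 34²
2x·dx/dt + 2y·dy/dt = 0
dy/dt = -x/y · dx/dt = -19/√795 · 1 = -19√795/795 m/s
The top is descending at 19√795/795 ≈ 0.6739 m/s.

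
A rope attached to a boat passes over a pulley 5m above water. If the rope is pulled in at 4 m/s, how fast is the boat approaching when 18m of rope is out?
72√299/299 ≈ 4.164 m/s

rope² = x² + 5²
x = √(18² - 5²) = √299
dx/dt = (rope/x) · d(rope)/dt = (18/√299) · (-4) = -72√299/299 m/s
The boat approaches at 72√299/299 ≈ 4.164 m/s.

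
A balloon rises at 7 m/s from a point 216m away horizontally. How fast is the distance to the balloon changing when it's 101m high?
707√56857/56857 ≈ 2.965 m/s

z² = 216² + y²
z = √(216² + 101²) = √56857
dz/dt = y/z · dy/dt = 101/√56857 · 7 = 707√56857/56857 ≈ 2.965 m/s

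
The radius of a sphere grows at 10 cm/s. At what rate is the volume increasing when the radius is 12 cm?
5760π cm³/s

V = (4/3)πr³
dV/dt = dV/dr · dr/dt = 4πr² · 10
At r = 12: dV/dt = 5760π cm³/s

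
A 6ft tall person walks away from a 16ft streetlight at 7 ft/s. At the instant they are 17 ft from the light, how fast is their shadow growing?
21/5 ft/s

By similar triangles: 16/(x+s) = 6/s
Solving: s = 6x/10
ds/dt = 6/10 · dx/dt = 3/5 · 7 = 21/5 ft/s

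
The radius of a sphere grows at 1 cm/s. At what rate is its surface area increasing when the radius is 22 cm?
176π cm²/s

S = 4πr²
dS/dt = dS/dr · dr/dt = 8πr · 1
At r = 22: dS/dt = 176π cm²/s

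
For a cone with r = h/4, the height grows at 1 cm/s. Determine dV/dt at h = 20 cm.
25π cm³/s

V = (1/3)π(h/4)²h = πh³/48
dV/dt = πh²/16 · 1
At h = 20: dV/dt = 25π cm³/s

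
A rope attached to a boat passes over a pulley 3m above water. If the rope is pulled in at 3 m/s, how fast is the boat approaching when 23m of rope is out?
69√130/260 ≈ 3.026 m/s

rope² = x² + 3²
x = √(23² - 3²) = 2√130
dx/dt = (rope/x) · d(rope)/dt = (23/(2√130)) · (-3) = -69√130/260 m/s
The boat approaches at 69√130/260 ≈ 3.026 m/s.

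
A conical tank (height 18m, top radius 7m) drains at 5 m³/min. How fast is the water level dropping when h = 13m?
1620/(8281π) ≈ 0.06227 m/min

r/h = 7/18, so r = (7/18)h
V = (1/3)πr²h = (1/3)π((7/18)h)²h = (49/972)πh³
dV/dh = (49/324)πh²
dh/dt = (dV/dt)/(dV/dh) = -5/((49/324)π·13²) = -1620/(8281π) m/min
The level is dropping at 1620/(8281π) ≈ 0.06227 m/min.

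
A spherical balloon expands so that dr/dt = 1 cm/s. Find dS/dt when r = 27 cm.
216π cm²/s

S = 4πr²
dS/dt = dS/dr · dr/dt = 8πr · 1
At r = 27: dS/dt = 216π cm²/s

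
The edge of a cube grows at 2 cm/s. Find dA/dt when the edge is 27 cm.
648 cm²/s

A = 6s²
dA/dt = 12s · ds/dt = 12·27·2 = 648 cm²/s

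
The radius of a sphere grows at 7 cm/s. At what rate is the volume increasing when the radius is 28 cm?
21952π cm³/s

V = (4/3)πr³
dV/dt = dV/dr · dr/dt = 4πr² · 7
At r = 28: dV/dt = 21952π cm³/s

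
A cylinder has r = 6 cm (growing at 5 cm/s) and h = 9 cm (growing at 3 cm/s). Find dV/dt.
648π cm³/s

V = πr²h
dV/dt = 2πrh·dr/dt + πr²·dh/dt
= 2π(6)(9)(5) + π(6)²(3)
= 648π cm³/s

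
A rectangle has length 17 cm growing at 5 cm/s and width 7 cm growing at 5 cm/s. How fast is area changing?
120 cm²/s

A = lw
dA/dt = w·dl/dt + l·dw/dt = 7·5 + 17·5 = 120 cm²/s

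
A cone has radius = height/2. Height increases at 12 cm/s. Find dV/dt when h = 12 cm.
432π cm³/s

V = (1/3)π(h/2)²h = πh³/12
dV/dt = πh²/4 · 12
At h = 12: dV/dt = 432π cm³/s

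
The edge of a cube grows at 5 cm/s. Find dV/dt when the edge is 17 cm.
4335 cm³/s

V = s³
dV/dt = 3s² · ds/dt = 3·17²·5 = 4335 cm³/s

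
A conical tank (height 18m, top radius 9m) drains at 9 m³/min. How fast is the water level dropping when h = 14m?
9/(49π) ≈ 0.05847 m/min

r/h = 9/18, so r = (1/2)h
V = (1/3)πr²h = (1/3)π((1/2)h)²h = (1/12)πh³
dV/dh = (1/4)πh²
dh/dt = (dV/dt)/(dV/dh) = -9/((1/4)π·14²) = -9/(49π) m/min
The level is dropping at 9/(49π) ≈ 0.05847 m/min.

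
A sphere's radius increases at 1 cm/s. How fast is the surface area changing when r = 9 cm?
72π cm²/s

S = 4πr²
dS/dt = dS/dr · dr/dt = 8πr · 1
At r = 9: dS/dt = 72π cm²/s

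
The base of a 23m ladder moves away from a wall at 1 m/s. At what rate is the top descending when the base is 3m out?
3√130/260 ≈ 0.1316 m/s

x² + y² = 23²
2x·dx/dt + 2y·dy/dt = 0
dy/dt = -x/y · dx/dt = -3/(2√130) · 1 = -3√130/260 m/s
The top is descending at 3√130/260 ≈ 0.1316 m/s.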